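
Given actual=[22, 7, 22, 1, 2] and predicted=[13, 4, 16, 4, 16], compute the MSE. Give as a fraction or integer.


MSE = (1/5) * ((22-13)^2=81 + (7-4)^2=9 + (22-16)^2=36 + (1-4)^2=9 + (2-16)^2=196). Sum = 331. MSE = 331/5.

331/5


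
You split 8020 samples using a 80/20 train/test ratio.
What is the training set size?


Test set = 8020 * 20% = 1604. Training set = 8020 - 1604 = 6416.

6416


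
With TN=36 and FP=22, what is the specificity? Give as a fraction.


Specificity = TN / (TN + FP) = 36 / 58 = 18/29.

18/29


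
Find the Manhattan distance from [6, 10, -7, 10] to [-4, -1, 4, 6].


d = sum of absolute differences: |6--4|=10 + |10--1|=11 + |-7-4|=11 + |10-6|=4 = 36.

36


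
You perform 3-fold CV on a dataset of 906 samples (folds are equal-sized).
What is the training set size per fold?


Each validation fold has 906/3 = 302 samples. Training set = 906 - 302 = 604.

604


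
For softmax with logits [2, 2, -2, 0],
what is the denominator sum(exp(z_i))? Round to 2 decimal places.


Denom = e^2=7.3891 + e^2=7.3891 + e^-2=0.1353 + e^0=1.0000. Sum = 15.9135, which rounds to 15.91.

15.91


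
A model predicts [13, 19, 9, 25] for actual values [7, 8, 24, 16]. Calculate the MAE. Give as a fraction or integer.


MAE = (1/4) * (|7-13|=6 + |8-19|=11 + |24-9|=15 + |16-25|=9). Sum = 41. MAE = 41/4.

41/4


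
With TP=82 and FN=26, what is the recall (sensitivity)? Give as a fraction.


Recall = TP / (TP + FN) = 82 / 108 = 41/54.

41/54


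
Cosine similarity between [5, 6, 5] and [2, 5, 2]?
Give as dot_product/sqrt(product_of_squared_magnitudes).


dot = 50. |a|^2 = 86, |b|^2 = 33. cos = 50/sqrt(2838).

50/sqrt(2838)


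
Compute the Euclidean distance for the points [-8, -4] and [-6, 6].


d = sqrt(sum of squared differences). (-8--6)^2=4, (-4-6)^2=100. Sum = 104.

sqrt(104)


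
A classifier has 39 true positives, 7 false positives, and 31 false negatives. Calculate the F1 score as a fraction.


Precision = 39/46 = 39/46. Recall = 39/70 = 39/70. F1 = 2*P*R/(P+R) = 39/58.

39/58


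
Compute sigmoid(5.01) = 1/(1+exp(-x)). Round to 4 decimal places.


sigma(5.01) = 1/(1+e^(-5.01)) = 1/(1+0.006671) = 1/1.006671 = 0.9934.

0.9934


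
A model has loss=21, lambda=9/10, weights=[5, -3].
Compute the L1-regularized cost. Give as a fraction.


L1 norm = sum(|w|) = 8. J = 21 + 9/10 * 8 = 141/5.

141/5


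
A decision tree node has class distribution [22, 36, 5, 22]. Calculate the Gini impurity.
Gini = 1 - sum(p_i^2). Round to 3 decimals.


Total = 85. Proportions: 22/85, 36/85, 5/85, 22/85. sum(p_i^2) = 0.3168. Gini = 1 - 0.3168 = 0.6832, which rounds to 0.683.

0.683


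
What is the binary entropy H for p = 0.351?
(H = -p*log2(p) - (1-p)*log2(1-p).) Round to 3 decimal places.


H = -0.351*log2(0.351) - 0.649*log2(0.649) = 0.935.

0.935


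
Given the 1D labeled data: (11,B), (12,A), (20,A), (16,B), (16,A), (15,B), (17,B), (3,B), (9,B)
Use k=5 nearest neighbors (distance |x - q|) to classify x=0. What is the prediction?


Distances: |11-0|=11, |12-0|=12, |20-0|=20, |16-0|=16, |16-0|=16, |15-0|=15, |17-0|=17, |3-0|=3, |9-0|=9. 5 nearest: (3,B), (9,B), (11,B), (12,A), (15,B). Counts: {'B': 4, 'A': 1}. Majority class: B.

B


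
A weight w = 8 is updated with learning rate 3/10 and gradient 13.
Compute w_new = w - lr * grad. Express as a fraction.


w_new = 8 - 3/10 * 13 = 8 - 39/10 = 41/10.

41/10


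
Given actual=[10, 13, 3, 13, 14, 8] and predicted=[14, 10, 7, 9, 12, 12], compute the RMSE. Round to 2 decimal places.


MSE = 12.8333. RMSE = sqrt(12.8333) = 3.58.

3.58


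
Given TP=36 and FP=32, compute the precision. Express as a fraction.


Precision = TP / (TP + FP) = 36 / 68 = 9/17.

9/17


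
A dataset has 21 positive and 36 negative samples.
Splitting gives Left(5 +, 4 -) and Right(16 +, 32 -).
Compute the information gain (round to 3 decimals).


H(parent) = 0.9495. H(left) = 0.9911, H(right) = 0.9183. Weighted = (9/57)*0.9911 + (48/57)*0.9183 = 0.9298. IG = 0.9495 - 0.9298 = 0.0197, which rounds to 0.020.

0.020


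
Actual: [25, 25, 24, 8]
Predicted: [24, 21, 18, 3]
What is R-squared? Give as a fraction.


Mean(y) = 41/2. SS_res = 78. SS_tot = 209. R^2 = 1 - 78/(209) = 131/209.

131/209


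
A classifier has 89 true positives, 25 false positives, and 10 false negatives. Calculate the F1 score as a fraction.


Precision = 89/114 = 89/114. Recall = 89/99 = 89/99. F1 = 2*P*R/(P+R) = 178/213.

178/213


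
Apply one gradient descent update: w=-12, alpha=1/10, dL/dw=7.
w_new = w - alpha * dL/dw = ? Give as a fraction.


w_new = -12 - 1/10 * 7 = -12 - 7/10 = -127/10.

-127/10


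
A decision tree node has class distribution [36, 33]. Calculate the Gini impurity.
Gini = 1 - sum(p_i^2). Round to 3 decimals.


Total = 69. Proportions: 36/69, 33/69. sum(p_i^2) = 0.5009. Gini = 1 - 0.5009 = 0.4991, which rounds to 0.499.

0.499


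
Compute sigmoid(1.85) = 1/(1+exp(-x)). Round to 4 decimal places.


sigma(1.85) = 1/(1+e^(-1.85)) = 1/(1+0.157237) = 1/1.157237 = 0.8641.

0.8641


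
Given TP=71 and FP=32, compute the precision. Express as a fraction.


Precision = TP / (TP + FP) = 71 / 103 = 71/103.

71/103


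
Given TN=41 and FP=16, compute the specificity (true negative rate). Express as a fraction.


Specificity = TN / (TN + FP) = 41 / 57 = 41/57.

41/57


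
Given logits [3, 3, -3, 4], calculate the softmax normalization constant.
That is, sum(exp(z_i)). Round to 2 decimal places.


Denom = e^3=20.0855 + e^3=20.0855 + e^-3=0.0498 + e^4=54.5982. Sum = 94.8190, which rounds to 94.82.

94.82


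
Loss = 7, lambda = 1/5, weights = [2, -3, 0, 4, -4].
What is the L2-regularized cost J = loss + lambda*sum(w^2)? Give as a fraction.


L2 sq norm = sum(w^2) = 45. J = 7 + 1/5 * 45 = 16.

16


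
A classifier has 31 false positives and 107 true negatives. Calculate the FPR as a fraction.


FPR = FP / (FP + TN) = 31 / 138 = 31/138.

31/138


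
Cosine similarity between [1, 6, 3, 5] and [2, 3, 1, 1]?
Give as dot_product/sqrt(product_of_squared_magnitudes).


dot = 28. |a|^2 = 71, |b|^2 = 15. cos = 28/sqrt(1065).

28/sqrt(1065)


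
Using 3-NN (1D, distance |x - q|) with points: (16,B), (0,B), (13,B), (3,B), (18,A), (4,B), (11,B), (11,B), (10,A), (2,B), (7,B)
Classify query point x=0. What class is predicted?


Distances: |16-0|=16, |0-0|=0, |13-0|=13, |3-0|=3, |18-0|=18, |4-0|=4, |11-0|=11, |11-0|=11, |10-0|=10, |2-0|=2, |7-0|=7. 3 nearest: (0,B), (2,B), (3,B). Counts: {'B': 3}. Majority class: B.

B


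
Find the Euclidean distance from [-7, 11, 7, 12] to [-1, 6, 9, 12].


d = sqrt(sum of squared differences). (-7--1)^2=36, (11-6)^2=25, (7-9)^2=4, (12-12)^2=0. Sum = 65.

sqrt(65)


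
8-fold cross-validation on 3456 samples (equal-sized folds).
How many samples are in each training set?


Each validation fold has 3456/8 = 432 samples. Training set = 3456 - 432 = 3024.

3024


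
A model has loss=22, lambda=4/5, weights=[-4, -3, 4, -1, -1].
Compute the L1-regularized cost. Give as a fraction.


L1 norm = sum(|w|) = 13. J = 22 + 4/5 * 13 = 162/5.

162/5


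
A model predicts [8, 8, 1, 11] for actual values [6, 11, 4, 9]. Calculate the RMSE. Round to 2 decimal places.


MSE = 6.5000. RMSE = sqrt(6.5000) = 2.55.

2.55


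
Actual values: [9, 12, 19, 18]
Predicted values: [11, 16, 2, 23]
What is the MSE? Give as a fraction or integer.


MSE = (1/4) * ((9-11)^2=4 + (12-16)^2=16 + (19-2)^2=289 + (18-23)^2=25). Sum = 334. MSE = 167/2.

167/2


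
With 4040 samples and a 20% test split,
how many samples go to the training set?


Test set = 4040 * 20% = 808. Training set = 4040 - 808 = 3232.

3232


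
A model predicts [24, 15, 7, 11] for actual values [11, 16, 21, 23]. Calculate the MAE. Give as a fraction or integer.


MAE = (1/4) * (|11-24|=13 + |16-15|=1 + |21-7|=14 + |23-11|=12). Sum = 40. MAE = 10.

10


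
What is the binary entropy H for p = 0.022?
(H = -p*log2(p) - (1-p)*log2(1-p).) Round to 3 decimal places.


H = -0.022*log2(0.022) - 0.978*log2(0.978) = 0.153.

0.153


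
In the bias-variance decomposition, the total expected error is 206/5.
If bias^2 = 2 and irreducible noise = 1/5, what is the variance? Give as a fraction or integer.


Total error = bias^2 + variance + irreducible noise. So variance = 206/5 - 2 - 1/5 = 39.

39


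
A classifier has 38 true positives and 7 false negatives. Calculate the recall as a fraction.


Recall = TP / (TP + FN) = 38 / 45 = 38/45.

38/45


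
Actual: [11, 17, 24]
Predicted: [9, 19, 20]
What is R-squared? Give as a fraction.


Mean(y) = 52/3. SS_res = 24. SS_tot = 254/3. R^2 = 1 - 24/(254/3) = 91/127.

91/127


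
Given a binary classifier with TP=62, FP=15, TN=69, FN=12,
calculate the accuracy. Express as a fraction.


Accuracy = (TP + TN) / (TP + TN + FP + FN) = (62 + 69) / 158 = 131/158.

131/158


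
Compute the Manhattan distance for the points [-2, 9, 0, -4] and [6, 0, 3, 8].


d = sum of absolute differences: |-2-6|=8 + |9-0|=9 + |0-3|=3 + |-4-8|=12 = 32.

32


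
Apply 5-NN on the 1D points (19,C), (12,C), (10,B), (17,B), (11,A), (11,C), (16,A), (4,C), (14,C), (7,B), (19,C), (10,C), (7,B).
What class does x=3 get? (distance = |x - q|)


Distances: |19-3|=16, |12-3|=9, |10-3|=7, |17-3|=14, |11-3|=8, |11-3|=8, |16-3|=13, |4-3|=1, |14-3|=11, |7-3|=4, |19-3|=16, |10-3|=7, |7-3|=4. 5 nearest: (4,C), (7,B), (7,B), (10,B), (10,C). Counts: {'C': 2, 'B': 3}. Majority class: B.

B


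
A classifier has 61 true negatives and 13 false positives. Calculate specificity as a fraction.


Specificity = TN / (TN + FP) = 61 / 74 = 61/74.

61/74


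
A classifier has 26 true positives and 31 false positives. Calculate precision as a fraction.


Precision = TP / (TP + FP) = 26 / 57 = 26/57.

26/57


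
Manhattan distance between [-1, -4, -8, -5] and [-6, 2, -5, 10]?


d = sum of absolute differences: |-1--6|=5 + |-4-2|=6 + |-8--5|=3 + |-5-10|=15 = 29.

29


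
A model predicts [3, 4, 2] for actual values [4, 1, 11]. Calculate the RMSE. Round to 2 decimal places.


MSE = 30.3333. RMSE = sqrt(30.3333) = 5.51.

5.51


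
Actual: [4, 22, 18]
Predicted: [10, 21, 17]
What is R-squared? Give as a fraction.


Mean(y) = 44/3. SS_res = 38. SS_tot = 536/3. R^2 = 1 - 38/(536/3) = 211/268.

211/268


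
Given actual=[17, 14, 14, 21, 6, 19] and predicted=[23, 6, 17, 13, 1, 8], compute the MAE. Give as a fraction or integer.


MAE = (1/6) * (|17-23|=6 + |14-6|=8 + |14-17|=3 + |21-13|=8 + |6-1|=5 + |19-8|=11). Sum = 41. MAE = 41/6.

41/6


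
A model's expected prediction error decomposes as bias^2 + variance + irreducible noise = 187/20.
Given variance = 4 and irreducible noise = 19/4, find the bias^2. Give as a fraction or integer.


Total error = bias^2 + variance + irreducible noise. So bias^2 = 187/20 - 4 - 19/4 = 3/5.

3/5


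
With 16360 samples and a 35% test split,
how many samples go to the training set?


Test set = 16360 * 35% = 5726. Training set = 16360 - 5726 = 10634.

10634


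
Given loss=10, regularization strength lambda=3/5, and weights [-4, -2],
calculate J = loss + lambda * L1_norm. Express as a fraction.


L1 norm = sum(|w|) = 6. J = 10 + 3/5 * 6 = 68/5.

68/5


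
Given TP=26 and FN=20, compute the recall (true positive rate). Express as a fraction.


Recall = TP / (TP + FN) = 26 / 46 = 13/23.

13/23


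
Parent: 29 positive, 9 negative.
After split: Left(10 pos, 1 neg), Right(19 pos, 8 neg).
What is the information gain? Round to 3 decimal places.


H(parent) = 0.7897. H(left) = 0.4395, H(right) = 0.8767. Weighted = (11/38)*0.4395 + (27/38)*0.8767 = 0.7501. IG = 0.7897 - 0.7501 = 0.0396, which rounds to 0.040.

0.040


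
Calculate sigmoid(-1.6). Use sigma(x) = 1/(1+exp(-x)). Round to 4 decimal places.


sigma(-1.6) = 1/(1+e^(1.6)) = 1/(1+4.953032) = 1/5.953032 = 0.1680.

0.1680


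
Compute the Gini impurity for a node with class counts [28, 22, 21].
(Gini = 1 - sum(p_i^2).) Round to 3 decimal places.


Total = 71. Proportions: 28/71, 22/71, 21/71. sum(p_i^2) = 0.3390. Gini = 1 - 0.3390 = 0.6610, which rounds to 0.661.

0.661


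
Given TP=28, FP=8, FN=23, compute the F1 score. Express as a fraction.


Precision = 28/36 = 7/9. Recall = 28/51 = 28/51. F1 = 2*P*R/(P+R) = 56/87.

56/87


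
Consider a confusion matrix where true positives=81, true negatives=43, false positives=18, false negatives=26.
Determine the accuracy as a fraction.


Accuracy = (TP + TN) / (TP + TN + FP + FN) = (81 + 43) / 168 = 31/42.

31/42


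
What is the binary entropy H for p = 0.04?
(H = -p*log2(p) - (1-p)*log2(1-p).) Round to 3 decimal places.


H = -0.04*log2(0.04) - 0.96*log2(0.96) = 0.242.

0.242


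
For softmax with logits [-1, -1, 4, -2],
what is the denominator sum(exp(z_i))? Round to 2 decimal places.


Denom = e^-1=0.3679 + e^-1=0.3679 + e^4=54.5982 + e^-2=0.1353. Sum = 55.4693, which rounds to 55.47.

55.47


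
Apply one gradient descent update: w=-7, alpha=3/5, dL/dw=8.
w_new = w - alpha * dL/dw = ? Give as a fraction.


w_new = -7 - 3/5 * 8 = -7 - 24/5 = -59/5.

-59/5


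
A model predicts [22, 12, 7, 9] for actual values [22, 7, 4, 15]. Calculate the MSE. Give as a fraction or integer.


MSE = (1/4) * ((22-22)^2=0 + (7-12)^2=25 + (4-7)^2=9 + (15-9)^2=36). Sum = 70. MSE = 35/2.

35/2


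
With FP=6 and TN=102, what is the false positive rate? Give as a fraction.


FPR = FP / (FP + TN) = 6 / 108 = 1/18.

1/18


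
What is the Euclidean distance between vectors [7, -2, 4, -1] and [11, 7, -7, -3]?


d = sqrt(sum of squared differences). (7-11)^2=16, (-2-7)^2=81, (4--7)^2=121, (-1--3)^2=4. Sum = 222.

sqrt(222)


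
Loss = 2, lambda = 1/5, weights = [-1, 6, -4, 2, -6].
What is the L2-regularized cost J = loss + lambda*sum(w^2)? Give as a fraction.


L2 sq norm = sum(w^2) = 93. J = 2 + 1/5 * 93 = 103/5.

103/5


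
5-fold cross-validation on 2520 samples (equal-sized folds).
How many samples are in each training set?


Each validation fold has 2520/5 = 504 samples. Training set = 2520 - 504 = 2016.

2016


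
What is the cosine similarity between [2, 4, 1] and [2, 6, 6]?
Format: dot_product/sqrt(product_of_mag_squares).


dot = 34. |a|^2 = 21, |b|^2 = 76. cos = 34/sqrt(1596).

34/sqrt(1596)


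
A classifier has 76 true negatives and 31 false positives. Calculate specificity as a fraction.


Specificity = TN / (TN + FP) = 76 / 107 = 76/107.

76/107


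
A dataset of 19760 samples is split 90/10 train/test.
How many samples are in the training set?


Test set = 19760 * 10% = 1976. Training set = 19760 - 1976 = 17784.

17784


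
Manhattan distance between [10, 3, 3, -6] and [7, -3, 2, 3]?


d = sum of absolute differences: |10-7|=3 + |3--3|=6 + |3-2|=1 + |-6-3|=9 = 19.

19


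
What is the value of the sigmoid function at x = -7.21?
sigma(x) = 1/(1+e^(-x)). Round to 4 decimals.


sigma(-7.21) = 1/(1+e^(7.21)) = 1/(1+1352.892267) = 1/1353.892267 = 0.0007.

0.0007


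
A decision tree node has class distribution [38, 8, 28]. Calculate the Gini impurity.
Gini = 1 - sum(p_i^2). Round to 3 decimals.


Total = 74. Proportions: 38/74, 8/74, 28/74. sum(p_i^2) = 0.4186. Gini = 1 - 0.4186 = 0.5814, which rounds to 0.581.

0.581


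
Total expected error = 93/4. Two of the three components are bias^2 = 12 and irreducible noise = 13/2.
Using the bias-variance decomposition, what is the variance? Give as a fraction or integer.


Total error = bias^2 + variance + irreducible noise. So variance = 93/4 - 12 - 13/2 = 19/4.

19/4


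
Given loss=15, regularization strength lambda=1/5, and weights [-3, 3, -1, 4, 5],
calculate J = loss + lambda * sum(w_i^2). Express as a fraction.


L2 sq norm = sum(w^2) = 60. J = 15 + 1/5 * 60 = 27.

27


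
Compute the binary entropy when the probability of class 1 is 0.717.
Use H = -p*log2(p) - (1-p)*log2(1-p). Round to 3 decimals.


H = -0.717*log2(0.717) - 0.283*log2(0.283) = 0.860.

0.860


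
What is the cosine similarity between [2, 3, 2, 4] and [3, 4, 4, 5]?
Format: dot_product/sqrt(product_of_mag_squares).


dot = 46. |a|^2 = 33, |b|^2 = 66. cos = 46/sqrt(2178).

46/sqrt(2178)


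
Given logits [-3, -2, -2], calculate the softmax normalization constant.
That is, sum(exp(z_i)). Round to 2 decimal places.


Denom = e^-3=0.0498 + e^-2=0.1353 + e^-2=0.1353. Sum = 0.3204, which rounds to 0.32.

0.32


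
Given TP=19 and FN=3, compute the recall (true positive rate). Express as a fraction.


Recall = TP / (TP + FN) = 19 / 22 = 19/22.

19/22


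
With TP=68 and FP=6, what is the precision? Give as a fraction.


Precision = TP / (TP + FP) = 68 / 74 = 34/37.

34/37


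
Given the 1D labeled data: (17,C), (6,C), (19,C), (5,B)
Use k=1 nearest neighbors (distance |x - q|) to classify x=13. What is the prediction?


Distances: |17-13|=4, |6-13|=7, |19-13|=6, |5-13|=8. 1 nearest: (17,C). Counts: {'C': 1}. Majority class: C.

C


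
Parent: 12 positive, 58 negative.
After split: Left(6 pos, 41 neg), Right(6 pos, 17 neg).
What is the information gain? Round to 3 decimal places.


H(parent) = 0.6610. H(left) = 0.5510, H(right) = 0.8281. Weighted = (47/70)*0.5510 + (23/70)*0.8281 = 0.6420. IG = 0.6610 - 0.6420 = 0.0190, which rounds to 0.019.

0.019


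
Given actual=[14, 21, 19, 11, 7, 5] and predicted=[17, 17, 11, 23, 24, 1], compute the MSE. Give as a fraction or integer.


MSE = (1/6) * ((14-17)^2=9 + (21-17)^2=16 + (19-11)^2=64 + (11-23)^2=144 + (7-24)^2=289 + (5-1)^2=16). Sum = 538. MSE = 269/3.

269/3


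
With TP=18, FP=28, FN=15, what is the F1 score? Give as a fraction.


Precision = 18/46 = 9/23. Recall = 18/33 = 6/11. F1 = 2*P*R/(P+R) = 36/79.

36/79


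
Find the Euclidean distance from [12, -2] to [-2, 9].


d = sqrt(sum of squared differences). (12--2)^2=196, (-2-9)^2=121. Sum = 317.

sqrt(317)


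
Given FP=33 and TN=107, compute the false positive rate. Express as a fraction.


FPR = FP / (FP + TN) = 33 / 140 = 33/140.

33/140


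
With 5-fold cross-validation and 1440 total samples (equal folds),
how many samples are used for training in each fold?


Each validation fold has 1440/5 = 288 samples. Training set = 1440 - 288 = 1152.

1152


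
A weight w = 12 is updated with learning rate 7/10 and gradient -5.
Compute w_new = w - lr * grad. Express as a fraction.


w_new = 12 - 7/10 * -5 = 12 - -7/2 = 31/2.

31/2


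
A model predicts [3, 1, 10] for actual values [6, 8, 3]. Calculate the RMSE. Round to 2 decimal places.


MSE = 35.6667. RMSE = sqrt(35.6667) = 5.97.

5.97


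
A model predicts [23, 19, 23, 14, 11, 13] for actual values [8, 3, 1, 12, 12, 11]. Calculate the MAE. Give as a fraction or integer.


MAE = (1/6) * (|8-23|=15 + |3-19|=16 + |1-23|=22 + |12-14|=2 + |12-11|=1 + |11-13|=2). Sum = 58. MAE = 29/3.

29/3


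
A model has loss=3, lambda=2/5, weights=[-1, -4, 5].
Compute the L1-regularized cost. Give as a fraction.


L1 norm = sum(|w|) = 10. J = 3 + 2/5 * 10 = 7.

7


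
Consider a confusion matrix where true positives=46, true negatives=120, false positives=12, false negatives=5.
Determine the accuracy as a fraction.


Accuracy = (TP + TN) / (TP + TN + FP + FN) = (46 + 120) / 183 = 166/183.

166/183


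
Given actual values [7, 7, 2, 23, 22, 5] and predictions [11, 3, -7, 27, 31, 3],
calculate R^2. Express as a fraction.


Mean(y) = 11. SS_res = 214. SS_tot = 414. R^2 = 1 - 214/(414) = 100/207.

100/207


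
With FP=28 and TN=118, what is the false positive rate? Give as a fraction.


FPR = FP / (FP + TN) = 28 / 146 = 14/73.

14/73


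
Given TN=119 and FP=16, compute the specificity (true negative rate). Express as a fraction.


Specificity = TN / (TN + FP) = 119 / 135 = 119/135.

119/135


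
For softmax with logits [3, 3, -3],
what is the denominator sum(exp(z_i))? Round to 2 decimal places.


Denom = e^3=20.0855 + e^3=20.0855 + e^-3=0.0498. Sum = 40.2208, which rounds to 40.22.

40.22


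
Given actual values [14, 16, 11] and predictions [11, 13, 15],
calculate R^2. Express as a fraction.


Mean(y) = 41/3. SS_res = 34. SS_tot = 38/3. R^2 = 1 - 34/(38/3) = -32/19.

-32/19


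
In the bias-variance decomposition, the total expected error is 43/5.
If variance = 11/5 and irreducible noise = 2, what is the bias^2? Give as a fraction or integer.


Total error = bias^2 + variance + irreducible noise. So bias^2 = 43/5 - 11/5 - 2 = 22/5.

22/5


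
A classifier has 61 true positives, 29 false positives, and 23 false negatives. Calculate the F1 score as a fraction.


Precision = 61/90 = 61/90. Recall = 61/84 = 61/84. F1 = 2*P*R/(P+R) = 61/87.

61/87


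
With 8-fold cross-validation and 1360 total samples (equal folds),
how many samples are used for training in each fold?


Each validation fold has 1360/8 = 170 samples. Training set = 1360 - 170 = 1190.

1190


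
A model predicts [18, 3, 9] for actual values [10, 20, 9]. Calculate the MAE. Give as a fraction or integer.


MAE = (1/3) * (|10-18|=8 + |20-3|=17 + |9-9|=0). Sum = 25. MAE = 25/3.

25/3


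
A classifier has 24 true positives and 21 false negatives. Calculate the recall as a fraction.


Recall = TP / (TP + FN) = 24 / 45 = 8/15.

8/15


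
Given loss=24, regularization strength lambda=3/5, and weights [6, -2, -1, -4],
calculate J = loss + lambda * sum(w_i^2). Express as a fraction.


L2 sq norm = sum(w^2) = 57. J = 24 + 3/5 * 57 = 291/5.

291/5


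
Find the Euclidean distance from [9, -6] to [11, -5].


d = sqrt(sum of squared differences). (9-11)^2=4, (-6--5)^2=1. Sum = 5.

sqrt(5)


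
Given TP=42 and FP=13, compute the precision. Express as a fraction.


Precision = TP / (TP + FP) = 42 / 55 = 42/55.

42/55


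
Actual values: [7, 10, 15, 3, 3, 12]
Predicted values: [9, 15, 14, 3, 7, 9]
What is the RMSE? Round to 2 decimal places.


MSE = 9.1667. RMSE = sqrt(9.1667) = 3.03.

3.03


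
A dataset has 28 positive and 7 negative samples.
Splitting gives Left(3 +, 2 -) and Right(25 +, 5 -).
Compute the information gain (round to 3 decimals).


H(parent) = 0.7219. H(left) = 0.9710, H(right) = 0.6500. Weighted = (5/35)*0.9710 + (30/35)*0.6500 = 0.6959. IG = 0.7219 - 0.6959 = 0.0260, which rounds to 0.026.

0.026


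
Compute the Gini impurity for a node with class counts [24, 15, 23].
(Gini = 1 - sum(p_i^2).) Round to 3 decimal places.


Total = 62. Proportions: 24/62, 15/62, 23/62. sum(p_i^2) = 0.3460. Gini = 1 - 0.3460 = 0.6540, which rounds to 0.654.

0.654


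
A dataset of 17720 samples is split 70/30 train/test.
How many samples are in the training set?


Test set = 17720 * 30% = 5316. Training set = 17720 - 5316 = 12404.

12404


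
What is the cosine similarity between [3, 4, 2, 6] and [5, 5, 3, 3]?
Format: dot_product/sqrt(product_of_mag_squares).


dot = 59. |a|^2 = 65, |b|^2 = 68. cos = 59/sqrt(4420).

59/sqrt(4420)


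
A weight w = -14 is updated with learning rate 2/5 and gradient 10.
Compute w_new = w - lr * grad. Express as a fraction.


w_new = -14 - 2/5 * 10 = -14 - 4 = -18.

-18


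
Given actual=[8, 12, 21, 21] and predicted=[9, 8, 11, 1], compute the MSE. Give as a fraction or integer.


MSE = (1/4) * ((8-9)^2=1 + (12-8)^2=16 + (21-11)^2=100 + (21-1)^2=400). Sum = 517. MSE = 517/4.

517/4


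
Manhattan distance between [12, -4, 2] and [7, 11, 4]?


d = sum of absolute differences: |12-7|=5 + |-4-11|=15 + |2-4|=2 = 22.

22


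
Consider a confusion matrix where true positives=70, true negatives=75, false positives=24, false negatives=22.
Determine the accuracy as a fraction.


Accuracy = (TP + TN) / (TP + TN + FP + FN) = (70 + 75) / 191 = 145/191.

145/191


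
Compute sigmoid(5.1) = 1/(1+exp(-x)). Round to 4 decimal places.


sigma(5.1) = 1/(1+e^(-5.1)) = 1/(1+0.006097) = 1/1.006097 = 0.9939.

0.9939


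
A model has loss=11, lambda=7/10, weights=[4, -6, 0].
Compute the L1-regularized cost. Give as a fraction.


L1 norm = sum(|w|) = 10. J = 11 + 7/10 * 10 = 18.

18


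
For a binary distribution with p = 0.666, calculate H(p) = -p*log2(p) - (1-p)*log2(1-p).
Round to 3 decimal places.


H = -0.666*log2(0.666) - 0.334*log2(0.334) = 0.919.

0.919


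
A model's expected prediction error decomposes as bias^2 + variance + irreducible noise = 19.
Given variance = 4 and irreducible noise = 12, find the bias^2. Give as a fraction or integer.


Total error = bias^2 + variance + irreducible noise. So bias^2 = 19 - 4 - 12 = 3.

3


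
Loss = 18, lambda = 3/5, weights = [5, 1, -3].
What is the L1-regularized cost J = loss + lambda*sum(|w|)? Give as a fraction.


L1 norm = sum(|w|) = 9. J = 18 + 3/5 * 9 = 117/5.

117/5


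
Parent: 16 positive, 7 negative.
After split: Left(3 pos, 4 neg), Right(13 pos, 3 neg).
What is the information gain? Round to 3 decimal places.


H(parent) = 0.8865. H(left) = 0.9852, H(right) = 0.6962. Weighted = (7/23)*0.9852 + (16/23)*0.6962 = 0.7842. IG = 0.8865 - 0.7842 = 0.1023, which rounds to 0.102.

0.102


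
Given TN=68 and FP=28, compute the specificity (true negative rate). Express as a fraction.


Specificity = TN / (TN + FP) = 68 / 96 = 17/24.

17/24


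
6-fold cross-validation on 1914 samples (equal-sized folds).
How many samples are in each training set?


Each validation fold has 1914/6 = 319 samples. Training set = 1914 - 319 = 1595.

1595


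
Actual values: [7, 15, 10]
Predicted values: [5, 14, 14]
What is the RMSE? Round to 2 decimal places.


MSE = 7.0000. RMSE = sqrt(7.0000) = 2.65.

2.65


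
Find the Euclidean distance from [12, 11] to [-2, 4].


d = sqrt(sum of squared differences). (12--2)^2=196, (11-4)^2=49. Sum = 245.

sqrt(245)


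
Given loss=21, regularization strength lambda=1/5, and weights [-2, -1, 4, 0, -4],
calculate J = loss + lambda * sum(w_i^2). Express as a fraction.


L2 sq norm = sum(w^2) = 37. J = 21 + 1/5 * 37 = 142/5.

142/5


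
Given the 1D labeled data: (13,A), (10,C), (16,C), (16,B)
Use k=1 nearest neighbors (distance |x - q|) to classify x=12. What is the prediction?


Distances: |13-12|=1, |10-12|=2, |16-12|=4, |16-12|=4. 1 nearest: (13,A). Counts: {'A': 1}. Majority class: A.

A


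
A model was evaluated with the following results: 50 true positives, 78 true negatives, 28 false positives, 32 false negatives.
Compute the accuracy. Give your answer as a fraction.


Accuracy = (TP + TN) / (TP + TN + FP + FN) = (50 + 78) / 188 = 32/47.

32/47


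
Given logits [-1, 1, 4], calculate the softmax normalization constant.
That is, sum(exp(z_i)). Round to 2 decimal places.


Denom = e^-1=0.3679 + e^1=2.7183 + e^4=54.5982. Sum = 57.6844, which rounds to 57.68.

57.68


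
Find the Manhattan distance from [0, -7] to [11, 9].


d = sum of absolute differences: |0-11|=11 + |-7-9|=16 = 27.

27


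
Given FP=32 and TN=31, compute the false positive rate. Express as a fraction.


FPR = FP / (FP + TN) = 32 / 63 = 32/63.

32/63


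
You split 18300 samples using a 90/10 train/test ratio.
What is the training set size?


Test set = 18300 * 10% = 1830. Training set = 18300 - 1830 = 16470.

16470


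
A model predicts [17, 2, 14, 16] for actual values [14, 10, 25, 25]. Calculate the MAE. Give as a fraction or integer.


MAE = (1/4) * (|14-17|=3 + |10-2|=8 + |25-14|=11 + |25-16|=9). Sum = 31. MAE = 31/4.

31/4


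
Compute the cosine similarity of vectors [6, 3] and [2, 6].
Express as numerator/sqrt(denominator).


dot = 30. |a|^2 = 45, |b|^2 = 40. cos = 30/sqrt(1800).

30/sqrt(1800)


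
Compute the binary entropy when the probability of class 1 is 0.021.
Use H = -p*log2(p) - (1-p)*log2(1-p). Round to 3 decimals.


H = -0.021*log2(0.021) - 0.979*log2(0.979) = 0.147.

0.147


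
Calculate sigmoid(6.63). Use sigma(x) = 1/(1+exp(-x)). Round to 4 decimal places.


sigma(6.63) = 1/(1+e^(-6.63)) = 1/(1+0.001320) = 1/1.001320 = 0.9987.

0.9987


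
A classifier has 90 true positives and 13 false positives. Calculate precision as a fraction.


Precision = TP / (TP + FP) = 90 / 103 = 90/103.

90/103


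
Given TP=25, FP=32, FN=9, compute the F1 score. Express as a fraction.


Precision = 25/57 = 25/57. Recall = 25/34 = 25/34. F1 = 2*P*R/(P+R) = 50/91.

50/91


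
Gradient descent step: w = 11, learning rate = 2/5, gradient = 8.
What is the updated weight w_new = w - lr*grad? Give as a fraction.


w_new = 11 - 2/5 * 8 = 11 - 16/5 = 39/5.

39/5


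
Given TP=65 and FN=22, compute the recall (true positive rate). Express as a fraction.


Recall = TP / (TP + FN) = 65 / 87 = 65/87.

65/87


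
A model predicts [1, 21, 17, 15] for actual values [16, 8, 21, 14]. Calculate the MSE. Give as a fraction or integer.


MSE = (1/4) * ((16-1)^2=225 + (8-21)^2=169 + (21-17)^2=16 + (14-15)^2=1). Sum = 411. MSE = 411/4.

411/4


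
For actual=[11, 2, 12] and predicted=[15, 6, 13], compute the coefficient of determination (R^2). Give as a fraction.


Mean(y) = 25/3. SS_res = 33. SS_tot = 182/3. R^2 = 1 - 33/(182/3) = 83/182.

83/182


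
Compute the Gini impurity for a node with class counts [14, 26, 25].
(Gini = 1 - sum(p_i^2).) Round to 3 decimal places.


Total = 65. Proportions: 14/65, 26/65, 25/65. sum(p_i^2) = 0.3543. Gini = 1 - 0.3543 = 0.6457, which rounds to 0.646.

0.646


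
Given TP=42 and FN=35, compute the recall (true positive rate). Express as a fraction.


Recall = TP / (TP + FN) = 42 / 77 = 6/11.

6/11


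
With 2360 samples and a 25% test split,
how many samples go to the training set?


Test set = 2360 * 25% = 590. Training set = 2360 - 590 = 1770.

1770


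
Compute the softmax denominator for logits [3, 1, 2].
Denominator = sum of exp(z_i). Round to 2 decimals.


Denom = e^3=20.0855 + e^1=2.7183 + e^2=7.3891. Sum = 30.1929, which rounds to 30.19.

30.19


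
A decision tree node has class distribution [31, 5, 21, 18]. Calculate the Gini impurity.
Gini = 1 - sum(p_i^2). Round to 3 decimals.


Total = 75. Proportions: 31/75, 5/75, 21/75, 18/75. sum(p_i^2) = 0.3113. Gini = 1 - 0.3113 = 0.6887, which rounds to 0.689.

0.689


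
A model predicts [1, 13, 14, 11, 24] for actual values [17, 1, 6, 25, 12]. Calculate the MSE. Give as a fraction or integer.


MSE = (1/5) * ((17-1)^2=256 + (1-13)^2=144 + (6-14)^2=64 + (25-11)^2=196 + (12-24)^2=144). Sum = 804. MSE = 804/5.

804/5


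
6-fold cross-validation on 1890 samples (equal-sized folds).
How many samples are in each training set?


Each validation fold has 1890/6 = 315 samples. Training set = 1890 - 315 = 1575.

1575


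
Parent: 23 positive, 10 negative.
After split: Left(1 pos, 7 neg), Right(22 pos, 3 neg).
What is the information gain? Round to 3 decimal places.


H(parent) = 0.8850. H(left) = 0.5436, H(right) = 0.5294. Weighted = (8/33)*0.5436 + (25/33)*0.5294 = 0.5328. IG = 0.8850 - 0.5328 = 0.3522, which rounds to 0.352.

0.352


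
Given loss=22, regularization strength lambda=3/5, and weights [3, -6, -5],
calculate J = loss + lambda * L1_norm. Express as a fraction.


L1 norm = sum(|w|) = 14. J = 22 + 3/5 * 14 = 152/5.

152/5


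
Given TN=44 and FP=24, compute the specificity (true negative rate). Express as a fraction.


Specificity = TN / (TN + FP) = 44 / 68 = 11/17.

11/17


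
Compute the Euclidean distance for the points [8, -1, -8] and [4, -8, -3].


d = sqrt(sum of squared differences). (8-4)^2=16, (-1--8)^2=49, (-8--3)^2=25. Sum = 90.

sqrt(90)


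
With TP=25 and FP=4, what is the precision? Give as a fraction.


Precision = TP / (TP + FP) = 25 / 29 = 25/29.

25/29


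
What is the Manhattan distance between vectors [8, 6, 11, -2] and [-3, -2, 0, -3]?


d = sum of absolute differences: |8--3|=11 + |6--2|=8 + |11-0|=11 + |-2--3|=1 = 31.

31


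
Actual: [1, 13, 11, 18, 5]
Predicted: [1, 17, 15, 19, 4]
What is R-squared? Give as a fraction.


Mean(y) = 48/5. SS_res = 34. SS_tot = 896/5. R^2 = 1 - 34/(896/5) = 363/448.

363/448


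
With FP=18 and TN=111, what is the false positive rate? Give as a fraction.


FPR = FP / (FP + TN) = 18 / 129 = 6/43.

6/43


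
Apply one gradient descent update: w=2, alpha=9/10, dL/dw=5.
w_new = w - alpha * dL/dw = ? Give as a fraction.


w_new = 2 - 9/10 * 5 = 2 - 9/2 = -5/2.

-5/2


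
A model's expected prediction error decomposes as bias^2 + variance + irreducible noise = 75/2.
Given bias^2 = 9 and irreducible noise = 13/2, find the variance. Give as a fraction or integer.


Total error = bias^2 + variance + irreducible noise. So variance = 75/2 - 9 - 13/2 = 22.

22


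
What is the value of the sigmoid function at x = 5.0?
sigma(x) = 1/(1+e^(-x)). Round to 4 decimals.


sigma(5.0) = 1/(1+e^(-5.0)) = 1/(1+0.006738) = 1/1.006738 = 0.9933.

0.9933


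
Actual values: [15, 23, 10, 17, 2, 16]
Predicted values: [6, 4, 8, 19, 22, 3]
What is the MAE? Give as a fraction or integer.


MAE = (1/6) * (|15-6|=9 + |23-4|=19 + |10-8|=2 + |17-19|=2 + |2-22|=20 + |16-3|=13). Sum = 65. MAE = 65/6.

65/6


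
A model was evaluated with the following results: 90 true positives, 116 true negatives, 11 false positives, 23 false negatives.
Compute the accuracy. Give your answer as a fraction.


Accuracy = (TP + TN) / (TP + TN + FP + FN) = (90 + 116) / 240 = 103/120.

103/120


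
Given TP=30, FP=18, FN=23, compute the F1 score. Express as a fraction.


Precision = 30/48 = 5/8. Recall = 30/53 = 30/53. F1 = 2*P*R/(P+R) = 60/101.

60/101


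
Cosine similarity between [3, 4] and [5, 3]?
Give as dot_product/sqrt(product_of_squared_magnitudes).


dot = 27. |a|^2 = 25, |b|^2 = 34. cos = 27/sqrt(850).

27/sqrt(850)


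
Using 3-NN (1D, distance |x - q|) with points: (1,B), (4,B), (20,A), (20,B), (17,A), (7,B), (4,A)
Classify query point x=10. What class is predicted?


Distances: |1-10|=9, |4-10|=6, |20-10|=10, |20-10|=10, |17-10|=7, |7-10|=3, |4-10|=6. 3 nearest: (7,B), (4,A), (4,B). Counts: {'B': 2, 'A': 1}. Majority class: B.

B


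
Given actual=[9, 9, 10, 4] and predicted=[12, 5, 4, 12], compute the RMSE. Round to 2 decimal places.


MSE = 31.2500. RMSE = sqrt(31.2500) = 5.59.

5.59


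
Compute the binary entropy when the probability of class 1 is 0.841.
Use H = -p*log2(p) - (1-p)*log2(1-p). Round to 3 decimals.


H = -0.841*log2(0.841) - 0.159*log2(0.159) = 0.632.

0.632


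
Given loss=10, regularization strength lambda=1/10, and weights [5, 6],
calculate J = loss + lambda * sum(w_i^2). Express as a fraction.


L2 sq norm = sum(w^2) = 61. J = 10 + 1/10 * 61 = 161/10.

161/10


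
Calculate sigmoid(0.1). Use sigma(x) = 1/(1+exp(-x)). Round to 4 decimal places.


sigma(0.1) = 1/(1+e^(-0.1)) = 1/(1+0.904837) = 1/1.904837 = 0.5250.

0.5250


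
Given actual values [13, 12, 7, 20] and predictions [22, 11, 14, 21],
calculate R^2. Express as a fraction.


Mean(y) = 13. SS_res = 132. SS_tot = 86. R^2 = 1 - 132/(86) = -23/43.

-23/43


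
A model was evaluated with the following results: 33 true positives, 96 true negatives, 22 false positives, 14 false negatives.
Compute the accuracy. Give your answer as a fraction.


Accuracy = (TP + TN) / (TP + TN + FP + FN) = (33 + 96) / 165 = 43/55.

43/55


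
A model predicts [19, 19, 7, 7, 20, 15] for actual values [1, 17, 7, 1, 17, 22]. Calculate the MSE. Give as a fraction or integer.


MSE = (1/6) * ((1-19)^2=324 + (17-19)^2=4 + (7-7)^2=0 + (1-7)^2=36 + (17-20)^2=9 + (22-15)^2=49). Sum = 422. MSE = 211/3.

211/3


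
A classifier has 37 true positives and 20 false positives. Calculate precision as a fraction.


Precision = TP / (TP + FP) = 37 / 57 = 37/57.

37/57


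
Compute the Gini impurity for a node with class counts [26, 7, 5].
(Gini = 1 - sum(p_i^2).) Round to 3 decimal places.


Total = 38. Proportions: 26/38, 7/38, 5/38. sum(p_i^2) = 0.5194. Gini = 1 - 0.5194 = 0.4806, which rounds to 0.481.

0.481


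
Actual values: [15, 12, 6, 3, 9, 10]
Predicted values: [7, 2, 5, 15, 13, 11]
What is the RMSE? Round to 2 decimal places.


MSE = 54.3333. RMSE = sqrt(54.3333) = 7.37.

7.37


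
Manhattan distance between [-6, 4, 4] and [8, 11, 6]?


d = sum of absolute differences: |-6-8|=14 + |4-11|=7 + |4-6|=2 = 23.

23


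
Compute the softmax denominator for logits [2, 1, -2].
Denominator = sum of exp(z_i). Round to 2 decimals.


Denom = e^2=7.3891 + e^1=2.7183 + e^-2=0.1353. Sum = 10.2427, which rounds to 10.24.

10.24


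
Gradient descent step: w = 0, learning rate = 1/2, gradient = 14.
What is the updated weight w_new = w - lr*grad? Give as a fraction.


w_new = 0 - 1/2 * 14 = 0 - 7 = -7.

-7


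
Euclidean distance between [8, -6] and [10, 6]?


d = sqrt(sum of squared differences). (8-10)^2=4, (-6-6)^2=144. Sum = 148.

sqrt(148)


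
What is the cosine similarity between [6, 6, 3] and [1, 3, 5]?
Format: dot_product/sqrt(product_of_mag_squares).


dot = 39. |a|^2 = 81, |b|^2 = 35. cos = 39/sqrt(2835).

39/sqrt(2835)


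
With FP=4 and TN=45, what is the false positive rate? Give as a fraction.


FPR = FP / (FP + TN) = 4 / 49 = 4/49.

4/49


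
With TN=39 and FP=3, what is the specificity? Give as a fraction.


Specificity = TN / (TN + FP) = 39 / 42 = 13/14.

13/14


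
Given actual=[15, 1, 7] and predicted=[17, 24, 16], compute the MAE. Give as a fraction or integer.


MAE = (1/3) * (|15-17|=2 + |1-24|=23 + |7-16|=9). Sum = 34. MAE = 34/3.

34/3


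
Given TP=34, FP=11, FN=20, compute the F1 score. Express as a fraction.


Precision = 34/45 = 34/45. Recall = 34/54 = 17/27. F1 = 2*P*R/(P+R) = 68/99.

68/99


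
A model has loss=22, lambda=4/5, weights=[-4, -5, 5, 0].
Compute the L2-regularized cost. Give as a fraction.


L2 sq norm = sum(w^2) = 66. J = 22 + 4/5 * 66 = 374/5.

374/5


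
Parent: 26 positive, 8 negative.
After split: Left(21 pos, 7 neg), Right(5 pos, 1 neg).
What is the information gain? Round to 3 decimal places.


H(parent) = 0.7871. H(left) = 0.8113, H(right) = 0.6500. Weighted = (28/34)*0.8113 + (6/34)*0.6500 = 0.7828. IG = 0.7871 - 0.7828 = 0.0043, which rounds to 0.004.

0.004


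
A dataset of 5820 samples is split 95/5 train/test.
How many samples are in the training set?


Test set = 5820 * 5% = 291. Training set = 5820 - 291 = 5529.

5529


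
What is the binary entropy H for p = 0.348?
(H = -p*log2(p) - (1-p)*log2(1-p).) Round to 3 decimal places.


H = -0.348*log2(0.348) - 0.652*log2(0.652) = 0.932.

0.932


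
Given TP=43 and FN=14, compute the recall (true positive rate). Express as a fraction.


Recall = TP / (TP + FN) = 43 / 57 = 43/57.

43/57


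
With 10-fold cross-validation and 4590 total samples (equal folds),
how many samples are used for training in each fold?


Each validation fold has 4590/10 = 459 samples. Training set = 4590 - 459 = 4131.

4131


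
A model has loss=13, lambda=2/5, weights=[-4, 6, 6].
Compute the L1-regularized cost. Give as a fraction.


L1 norm = sum(|w|) = 16. J = 13 + 2/5 * 16 = 97/5.

97/5


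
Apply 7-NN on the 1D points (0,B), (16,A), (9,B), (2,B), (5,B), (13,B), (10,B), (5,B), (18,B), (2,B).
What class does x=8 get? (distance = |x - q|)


Distances: |0-8|=8, |16-8|=8, |9-8|=1, |2-8|=6, |5-8|=3, |13-8|=5, |10-8|=2, |5-8|=3, |18-8|=10, |2-8|=6. 7 nearest: (9,B), (10,B), (5,B), (5,B), (13,B), (2,B), (2,B). Counts: {'B': 7}. Majority class: B.

B


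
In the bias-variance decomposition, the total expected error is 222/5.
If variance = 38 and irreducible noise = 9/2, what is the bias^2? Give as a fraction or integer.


Total error = bias^2 + variance + irreducible noise. So bias^2 = 222/5 - 38 - 9/2 = 19/10.

19/10
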